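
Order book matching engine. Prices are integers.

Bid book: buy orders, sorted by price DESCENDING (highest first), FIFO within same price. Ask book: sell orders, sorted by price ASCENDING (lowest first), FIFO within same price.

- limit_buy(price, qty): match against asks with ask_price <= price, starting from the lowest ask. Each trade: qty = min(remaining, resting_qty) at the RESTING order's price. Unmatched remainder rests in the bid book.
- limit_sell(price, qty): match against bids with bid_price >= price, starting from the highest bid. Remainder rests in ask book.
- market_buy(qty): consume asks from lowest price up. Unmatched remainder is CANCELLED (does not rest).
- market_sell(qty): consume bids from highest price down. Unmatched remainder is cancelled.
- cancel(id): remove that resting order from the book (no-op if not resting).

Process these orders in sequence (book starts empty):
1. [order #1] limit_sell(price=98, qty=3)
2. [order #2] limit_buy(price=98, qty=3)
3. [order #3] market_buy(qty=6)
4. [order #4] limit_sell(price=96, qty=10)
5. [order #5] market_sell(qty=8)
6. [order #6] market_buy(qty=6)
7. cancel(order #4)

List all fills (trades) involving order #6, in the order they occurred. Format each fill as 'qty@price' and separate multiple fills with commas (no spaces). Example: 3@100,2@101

After op 1 [order #1] limit_sell(price=98, qty=3): fills=none; bids=[-] asks=[#1:3@98]
After op 2 [order #2] limit_buy(price=98, qty=3): fills=#2x#1:3@98; bids=[-] asks=[-]
After op 3 [order #3] market_buy(qty=6): fills=none; bids=[-] asks=[-]
After op 4 [order #4] limit_sell(price=96, qty=10): fills=none; bids=[-] asks=[#4:10@96]
After op 5 [order #5] market_sell(qty=8): fills=none; bids=[-] asks=[#4:10@96]
After op 6 [order #6] market_buy(qty=6): fills=#6x#4:6@96; bids=[-] asks=[#4:4@96]
After op 7 cancel(order #4): fills=none; bids=[-] asks=[-]

Answer: 6@96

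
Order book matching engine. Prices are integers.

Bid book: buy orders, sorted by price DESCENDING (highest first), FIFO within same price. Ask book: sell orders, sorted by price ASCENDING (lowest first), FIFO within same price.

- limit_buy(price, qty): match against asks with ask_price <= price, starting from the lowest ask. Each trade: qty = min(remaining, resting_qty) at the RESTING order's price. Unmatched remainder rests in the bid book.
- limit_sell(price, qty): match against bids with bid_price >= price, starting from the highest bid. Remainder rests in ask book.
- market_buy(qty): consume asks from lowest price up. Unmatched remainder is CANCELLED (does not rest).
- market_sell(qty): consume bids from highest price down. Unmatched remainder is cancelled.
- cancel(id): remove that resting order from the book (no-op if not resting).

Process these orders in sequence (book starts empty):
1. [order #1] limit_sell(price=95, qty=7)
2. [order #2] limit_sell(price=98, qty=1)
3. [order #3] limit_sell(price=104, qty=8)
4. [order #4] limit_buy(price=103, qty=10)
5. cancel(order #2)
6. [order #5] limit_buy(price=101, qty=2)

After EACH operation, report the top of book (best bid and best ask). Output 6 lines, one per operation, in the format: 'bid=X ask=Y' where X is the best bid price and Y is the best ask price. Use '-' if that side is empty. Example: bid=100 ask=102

After op 1 [order #1] limit_sell(price=95, qty=7): fills=none; bids=[-] asks=[#1:7@95]
After op 2 [order #2] limit_sell(price=98, qty=1): fills=none; bids=[-] asks=[#1:7@95 #2:1@98]
After op 3 [order #3] limit_sell(price=104, qty=8): fills=none; bids=[-] asks=[#1:7@95 #2:1@98 #3:8@104]
After op 4 [order #4] limit_buy(price=103, qty=10): fills=#4x#1:7@95 #4x#2:1@98; bids=[#4:2@103] asks=[#3:8@104]
After op 5 cancel(order #2): fills=none; bids=[#4:2@103] asks=[#3:8@104]
After op 6 [order #5] limit_buy(price=101, qty=2): fills=none; bids=[#4:2@103 #5:2@101] asks=[#3:8@104]

Answer: bid=- ask=95
bid=- ask=95
bid=- ask=95
bid=103 ask=104
bid=103 ask=104
bid=103 ask=104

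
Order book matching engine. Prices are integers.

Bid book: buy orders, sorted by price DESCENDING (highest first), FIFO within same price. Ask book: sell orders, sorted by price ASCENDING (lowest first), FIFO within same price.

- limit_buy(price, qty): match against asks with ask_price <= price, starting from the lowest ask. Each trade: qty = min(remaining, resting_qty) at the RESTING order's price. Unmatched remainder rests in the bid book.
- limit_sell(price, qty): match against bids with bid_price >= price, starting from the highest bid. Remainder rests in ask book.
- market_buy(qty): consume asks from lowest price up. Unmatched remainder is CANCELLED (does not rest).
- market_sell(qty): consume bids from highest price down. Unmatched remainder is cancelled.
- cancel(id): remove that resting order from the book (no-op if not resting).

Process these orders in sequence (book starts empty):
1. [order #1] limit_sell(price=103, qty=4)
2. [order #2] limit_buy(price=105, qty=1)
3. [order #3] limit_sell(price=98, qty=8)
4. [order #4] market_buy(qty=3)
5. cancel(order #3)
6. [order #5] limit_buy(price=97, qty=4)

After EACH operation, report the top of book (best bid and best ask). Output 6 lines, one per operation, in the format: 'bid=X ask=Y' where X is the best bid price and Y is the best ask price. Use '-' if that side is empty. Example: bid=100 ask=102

After op 1 [order #1] limit_sell(price=103, qty=4): fills=none; bids=[-] asks=[#1:4@103]
After op 2 [order #2] limit_buy(price=105, qty=1): fills=#2x#1:1@103; bids=[-] asks=[#1:3@103]
After op 3 [order #3] limit_sell(price=98, qty=8): fills=none; bids=[-] asks=[#3:8@98 #1:3@103]
After op 4 [order #4] market_buy(qty=3): fills=#4x#3:3@98; bids=[-] asks=[#3:5@98 #1:3@103]
After op 5 cancel(order #3): fills=none; bids=[-] asks=[#1:3@103]
After op 6 [order #5] limit_buy(price=97, qty=4): fills=none; bids=[#5:4@97] asks=[#1:3@103]

Answer: bid=- ask=103
bid=- ask=103
bid=- ask=98
bid=- ask=98
bid=- ask=103
bid=97 ask=103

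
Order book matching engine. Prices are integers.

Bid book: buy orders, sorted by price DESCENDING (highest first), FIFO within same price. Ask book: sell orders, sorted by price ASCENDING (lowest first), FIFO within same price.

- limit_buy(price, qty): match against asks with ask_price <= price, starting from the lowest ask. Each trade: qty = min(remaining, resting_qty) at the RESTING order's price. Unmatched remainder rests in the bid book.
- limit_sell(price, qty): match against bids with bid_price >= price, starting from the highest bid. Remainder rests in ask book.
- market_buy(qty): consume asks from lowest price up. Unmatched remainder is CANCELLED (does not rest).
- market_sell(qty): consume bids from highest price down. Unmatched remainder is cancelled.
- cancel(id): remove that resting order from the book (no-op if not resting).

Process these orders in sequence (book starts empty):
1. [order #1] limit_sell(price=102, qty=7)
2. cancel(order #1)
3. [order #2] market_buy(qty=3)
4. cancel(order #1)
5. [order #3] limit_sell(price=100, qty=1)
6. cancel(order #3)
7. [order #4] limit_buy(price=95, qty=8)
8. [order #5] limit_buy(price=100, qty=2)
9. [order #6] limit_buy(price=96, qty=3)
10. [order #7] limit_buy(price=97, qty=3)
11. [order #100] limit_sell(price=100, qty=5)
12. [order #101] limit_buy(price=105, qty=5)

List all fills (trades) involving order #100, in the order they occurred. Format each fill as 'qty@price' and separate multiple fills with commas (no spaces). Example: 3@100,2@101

Answer: 2@100,3@100

Derivation:
After op 1 [order #1] limit_sell(price=102, qty=7): fills=none; bids=[-] asks=[#1:7@102]
After op 2 cancel(order #1): fills=none; bids=[-] asks=[-]
After op 3 [order #2] market_buy(qty=3): fills=none; bids=[-] asks=[-]
After op 4 cancel(order #1): fills=none; bids=[-] asks=[-]
After op 5 [order #3] limit_sell(price=100, qty=1): fills=none; bids=[-] asks=[#3:1@100]
After op 6 cancel(order #3): fills=none; bids=[-] asks=[-]
After op 7 [order #4] limit_buy(price=95, qty=8): fills=none; bids=[#4:8@95] asks=[-]
After op 8 [order #5] limit_buy(price=100, qty=2): fills=none; bids=[#5:2@100 #4:8@95] asks=[-]
After op 9 [order #6] limit_buy(price=96, qty=3): fills=none; bids=[#5:2@100 #6:3@96 #4:8@95] asks=[-]
After op 10 [order #7] limit_buy(price=97, qty=3): fills=none; bids=[#5:2@100 #7:3@97 #6:3@96 #4:8@95] asks=[-]
After op 11 [order #100] limit_sell(price=100, qty=5): fills=#5x#100:2@100; bids=[#7:3@97 #6:3@96 #4:8@95] asks=[#100:3@100]
After op 12 [order #101] limit_buy(price=105, qty=5): fills=#101x#100:3@100; bids=[#101:2@105 #7:3@97 #6:3@96 #4:8@95] asks=[-]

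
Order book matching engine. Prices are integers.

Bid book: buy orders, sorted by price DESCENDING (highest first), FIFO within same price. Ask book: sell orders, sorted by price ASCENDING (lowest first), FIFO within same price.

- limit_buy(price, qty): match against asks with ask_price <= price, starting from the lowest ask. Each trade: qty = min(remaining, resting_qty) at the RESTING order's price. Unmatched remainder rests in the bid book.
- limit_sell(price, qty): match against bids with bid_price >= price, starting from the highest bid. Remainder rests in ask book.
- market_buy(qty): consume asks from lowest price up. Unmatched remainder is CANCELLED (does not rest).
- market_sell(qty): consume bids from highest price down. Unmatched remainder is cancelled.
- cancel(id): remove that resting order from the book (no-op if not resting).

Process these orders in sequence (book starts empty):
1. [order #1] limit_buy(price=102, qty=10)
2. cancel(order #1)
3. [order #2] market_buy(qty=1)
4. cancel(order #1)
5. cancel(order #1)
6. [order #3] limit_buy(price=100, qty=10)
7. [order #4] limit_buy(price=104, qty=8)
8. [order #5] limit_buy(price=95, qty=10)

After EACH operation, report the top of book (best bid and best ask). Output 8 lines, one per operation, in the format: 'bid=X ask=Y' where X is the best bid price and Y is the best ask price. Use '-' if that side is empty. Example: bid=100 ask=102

Answer: bid=102 ask=-
bid=- ask=-
bid=- ask=-
bid=- ask=-
bid=- ask=-
bid=100 ask=-
bid=104 ask=-
bid=104 ask=-

Derivation:
After op 1 [order #1] limit_buy(price=102, qty=10): fills=none; bids=[#1:10@102] asks=[-]
After op 2 cancel(order #1): fills=none; bids=[-] asks=[-]
After op 3 [order #2] market_buy(qty=1): fills=none; bids=[-] asks=[-]
After op 4 cancel(order #1): fills=none; bids=[-] asks=[-]
After op 5 cancel(order #1): fills=none; bids=[-] asks=[-]
After op 6 [order #3] limit_buy(price=100, qty=10): fills=none; bids=[#3:10@100] asks=[-]
After op 7 [order #4] limit_buy(price=104, qty=8): fills=none; bids=[#4:8@104 #3:10@100] asks=[-]
After op 8 [order #5] limit_buy(price=95, qty=10): fills=none; bids=[#4:8@104 #3:10@100 #5:10@95] asks=[-]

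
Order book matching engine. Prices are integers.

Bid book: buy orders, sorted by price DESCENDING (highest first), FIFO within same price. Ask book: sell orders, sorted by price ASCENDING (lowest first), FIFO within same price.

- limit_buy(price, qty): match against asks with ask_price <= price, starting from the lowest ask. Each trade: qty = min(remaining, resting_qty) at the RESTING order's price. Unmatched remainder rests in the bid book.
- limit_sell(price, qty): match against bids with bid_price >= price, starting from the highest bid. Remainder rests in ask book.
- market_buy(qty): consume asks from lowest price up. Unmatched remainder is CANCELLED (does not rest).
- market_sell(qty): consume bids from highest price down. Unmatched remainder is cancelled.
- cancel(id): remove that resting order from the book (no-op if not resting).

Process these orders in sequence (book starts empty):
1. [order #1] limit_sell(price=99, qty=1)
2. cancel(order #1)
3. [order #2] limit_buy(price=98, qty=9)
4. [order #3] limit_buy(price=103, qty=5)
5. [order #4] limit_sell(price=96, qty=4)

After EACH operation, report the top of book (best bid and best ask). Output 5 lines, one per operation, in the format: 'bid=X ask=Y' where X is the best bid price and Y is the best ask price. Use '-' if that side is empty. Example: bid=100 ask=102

Answer: bid=- ask=99
bid=- ask=-
bid=98 ask=-
bid=103 ask=-
bid=103 ask=-

Derivation:
After op 1 [order #1] limit_sell(price=99, qty=1): fills=none; bids=[-] asks=[#1:1@99]
After op 2 cancel(order #1): fills=none; bids=[-] asks=[-]
After op 3 [order #2] limit_buy(price=98, qty=9): fills=none; bids=[#2:9@98] asks=[-]
After op 4 [order #3] limit_buy(price=103, qty=5): fills=none; bids=[#3:5@103 #2:9@98] asks=[-]
After op 5 [order #4] limit_sell(price=96, qty=4): fills=#3x#4:4@103; bids=[#3:1@103 #2:9@98] asks=[-]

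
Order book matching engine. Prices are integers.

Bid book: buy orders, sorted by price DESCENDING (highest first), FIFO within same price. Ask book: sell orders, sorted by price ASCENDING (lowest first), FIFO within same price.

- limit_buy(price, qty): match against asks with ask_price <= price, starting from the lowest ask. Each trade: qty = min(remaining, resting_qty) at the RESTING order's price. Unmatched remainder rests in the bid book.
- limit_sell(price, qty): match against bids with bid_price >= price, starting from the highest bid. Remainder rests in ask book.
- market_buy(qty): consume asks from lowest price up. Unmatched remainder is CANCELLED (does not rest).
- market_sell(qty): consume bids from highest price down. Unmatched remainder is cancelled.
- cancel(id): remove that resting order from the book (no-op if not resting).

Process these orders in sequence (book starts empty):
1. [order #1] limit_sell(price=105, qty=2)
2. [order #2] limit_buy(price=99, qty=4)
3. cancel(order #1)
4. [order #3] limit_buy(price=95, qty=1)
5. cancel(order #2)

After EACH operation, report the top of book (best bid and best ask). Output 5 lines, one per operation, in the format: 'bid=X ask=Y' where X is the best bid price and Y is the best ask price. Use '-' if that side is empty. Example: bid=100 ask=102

After op 1 [order #1] limit_sell(price=105, qty=2): fills=none; bids=[-] asks=[#1:2@105]
After op 2 [order #2] limit_buy(price=99, qty=4): fills=none; bids=[#2:4@99] asks=[#1:2@105]
After op 3 cancel(order #1): fills=none; bids=[#2:4@99] asks=[-]
After op 4 [order #3] limit_buy(price=95, qty=1): fills=none; bids=[#2:4@99 #3:1@95] asks=[-]
After op 5 cancel(order #2): fills=none; bids=[#3:1@95] asks=[-]

Answer: bid=- ask=105
bid=99 ask=105
bid=99 ask=-
bid=99 ask=-
bid=95 ask=-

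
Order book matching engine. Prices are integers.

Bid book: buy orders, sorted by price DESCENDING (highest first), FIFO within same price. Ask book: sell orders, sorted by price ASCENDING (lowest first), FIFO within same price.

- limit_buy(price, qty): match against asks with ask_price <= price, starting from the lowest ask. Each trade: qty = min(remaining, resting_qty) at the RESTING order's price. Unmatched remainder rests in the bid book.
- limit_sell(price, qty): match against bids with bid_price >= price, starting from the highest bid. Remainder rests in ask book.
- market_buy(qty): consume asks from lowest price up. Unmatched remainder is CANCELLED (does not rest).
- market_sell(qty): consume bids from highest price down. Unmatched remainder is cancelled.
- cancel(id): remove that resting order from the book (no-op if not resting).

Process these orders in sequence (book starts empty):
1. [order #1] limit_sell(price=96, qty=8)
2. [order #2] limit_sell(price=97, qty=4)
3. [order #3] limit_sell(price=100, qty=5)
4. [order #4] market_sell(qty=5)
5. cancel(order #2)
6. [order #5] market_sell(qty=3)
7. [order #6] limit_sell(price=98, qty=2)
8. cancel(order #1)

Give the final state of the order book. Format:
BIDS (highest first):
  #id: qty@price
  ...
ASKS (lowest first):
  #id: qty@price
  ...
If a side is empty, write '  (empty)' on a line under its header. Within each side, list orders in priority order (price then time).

After op 1 [order #1] limit_sell(price=96, qty=8): fills=none; bids=[-] asks=[#1:8@96]
After op 2 [order #2] limit_sell(price=97, qty=4): fills=none; bids=[-] asks=[#1:8@96 #2:4@97]
After op 3 [order #3] limit_sell(price=100, qty=5): fills=none; bids=[-] asks=[#1:8@96 #2:4@97 #3:5@100]
After op 4 [order #4] market_sell(qty=5): fills=none; bids=[-] asks=[#1:8@96 #2:4@97 #3:5@100]
After op 5 cancel(order #2): fills=none; bids=[-] asks=[#1:8@96 #3:5@100]
After op 6 [order #5] market_sell(qty=3): fills=none; bids=[-] asks=[#1:8@96 #3:5@100]
After op 7 [order #6] limit_sell(price=98, qty=2): fills=none; bids=[-] asks=[#1:8@96 #6:2@98 #3:5@100]
After op 8 cancel(order #1): fills=none; bids=[-] asks=[#6:2@98 #3:5@100]

Answer: BIDS (highest first):
  (empty)
ASKS (lowest first):
  #6: 2@98
  #3: 5@100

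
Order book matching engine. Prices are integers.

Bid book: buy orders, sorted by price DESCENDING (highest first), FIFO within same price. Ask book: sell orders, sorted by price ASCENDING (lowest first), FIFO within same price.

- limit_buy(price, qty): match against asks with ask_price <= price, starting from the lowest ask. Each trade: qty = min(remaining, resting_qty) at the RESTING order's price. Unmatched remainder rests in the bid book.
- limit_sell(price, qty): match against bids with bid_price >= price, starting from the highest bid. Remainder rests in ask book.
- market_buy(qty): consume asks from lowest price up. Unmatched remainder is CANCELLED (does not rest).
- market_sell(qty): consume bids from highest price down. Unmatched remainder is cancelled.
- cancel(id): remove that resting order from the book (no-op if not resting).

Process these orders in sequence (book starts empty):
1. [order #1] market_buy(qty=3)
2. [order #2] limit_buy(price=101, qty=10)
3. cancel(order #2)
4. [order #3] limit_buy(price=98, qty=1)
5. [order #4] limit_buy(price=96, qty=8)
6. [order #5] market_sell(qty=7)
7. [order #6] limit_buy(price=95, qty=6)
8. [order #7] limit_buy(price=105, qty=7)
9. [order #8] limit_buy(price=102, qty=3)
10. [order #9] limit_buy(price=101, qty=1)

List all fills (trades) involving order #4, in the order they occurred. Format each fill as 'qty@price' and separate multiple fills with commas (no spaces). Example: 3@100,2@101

Answer: 6@96

Derivation:
After op 1 [order #1] market_buy(qty=3): fills=none; bids=[-] asks=[-]
After op 2 [order #2] limit_buy(price=101, qty=10): fills=none; bids=[#2:10@101] asks=[-]
After op 3 cancel(order #2): fills=none; bids=[-] asks=[-]
After op 4 [order #3] limit_buy(price=98, qty=1): fills=none; bids=[#3:1@98] asks=[-]
After op 5 [order #4] limit_buy(price=96, qty=8): fills=none; bids=[#3:1@98 #4:8@96] asks=[-]
After op 6 [order #5] market_sell(qty=7): fills=#3x#5:1@98 #4x#5:6@96; bids=[#4:2@96] asks=[-]
After op 7 [order #6] limit_buy(price=95, qty=6): fills=none; bids=[#4:2@96 #6:6@95] asks=[-]
After op 8 [order #7] limit_buy(price=105, qty=7): fills=none; bids=[#7:7@105 #4:2@96 #6:6@95] asks=[-]
After op 9 [order #8] limit_buy(price=102, qty=3): fills=none; bids=[#7:7@105 #8:3@102 #4:2@96 #6:6@95] asks=[-]
After op 10 [order #9] limit_buy(price=101, qty=1): fills=none; bids=[#7:7@105 #8:3@102 #9:1@101 #4:2@96 #6:6@95] asks=[-]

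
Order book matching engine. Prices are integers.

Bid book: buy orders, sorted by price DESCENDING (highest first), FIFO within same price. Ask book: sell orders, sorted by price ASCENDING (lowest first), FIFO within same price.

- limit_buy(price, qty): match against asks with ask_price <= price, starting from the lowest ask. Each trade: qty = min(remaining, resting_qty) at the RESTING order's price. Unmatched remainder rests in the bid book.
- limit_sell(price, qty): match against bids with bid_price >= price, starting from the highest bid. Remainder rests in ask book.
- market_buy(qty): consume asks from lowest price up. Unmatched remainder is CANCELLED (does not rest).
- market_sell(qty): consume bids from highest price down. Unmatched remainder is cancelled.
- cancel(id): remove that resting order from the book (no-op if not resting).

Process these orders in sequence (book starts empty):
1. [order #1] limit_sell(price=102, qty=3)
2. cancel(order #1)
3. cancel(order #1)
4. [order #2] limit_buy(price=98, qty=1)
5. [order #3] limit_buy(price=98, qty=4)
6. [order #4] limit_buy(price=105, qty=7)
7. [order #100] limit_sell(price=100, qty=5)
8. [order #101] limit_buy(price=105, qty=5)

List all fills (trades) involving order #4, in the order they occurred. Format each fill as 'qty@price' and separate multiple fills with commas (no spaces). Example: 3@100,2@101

Answer: 5@105

Derivation:
After op 1 [order #1] limit_sell(price=102, qty=3): fills=none; bids=[-] asks=[#1:3@102]
After op 2 cancel(order #1): fills=none; bids=[-] asks=[-]
After op 3 cancel(order #1): fills=none; bids=[-] asks=[-]
After op 4 [order #2] limit_buy(price=98, qty=1): fills=none; bids=[#2:1@98] asks=[-]
After op 5 [order #3] limit_buy(price=98, qty=4): fills=none; bids=[#2:1@98 #3:4@98] asks=[-]
After op 6 [order #4] limit_buy(price=105, qty=7): fills=none; bids=[#4:7@105 #2:1@98 #3:4@98] asks=[-]
After op 7 [order #100] limit_sell(price=100, qty=5): fills=#4x#100:5@105; bids=[#4:2@105 #2:1@98 #3:4@98] asks=[-]
After op 8 [order #101] limit_buy(price=105, qty=5): fills=none; bids=[#4:2@105 #101:5@105 #2:1@98 #3:4@98] asks=[-]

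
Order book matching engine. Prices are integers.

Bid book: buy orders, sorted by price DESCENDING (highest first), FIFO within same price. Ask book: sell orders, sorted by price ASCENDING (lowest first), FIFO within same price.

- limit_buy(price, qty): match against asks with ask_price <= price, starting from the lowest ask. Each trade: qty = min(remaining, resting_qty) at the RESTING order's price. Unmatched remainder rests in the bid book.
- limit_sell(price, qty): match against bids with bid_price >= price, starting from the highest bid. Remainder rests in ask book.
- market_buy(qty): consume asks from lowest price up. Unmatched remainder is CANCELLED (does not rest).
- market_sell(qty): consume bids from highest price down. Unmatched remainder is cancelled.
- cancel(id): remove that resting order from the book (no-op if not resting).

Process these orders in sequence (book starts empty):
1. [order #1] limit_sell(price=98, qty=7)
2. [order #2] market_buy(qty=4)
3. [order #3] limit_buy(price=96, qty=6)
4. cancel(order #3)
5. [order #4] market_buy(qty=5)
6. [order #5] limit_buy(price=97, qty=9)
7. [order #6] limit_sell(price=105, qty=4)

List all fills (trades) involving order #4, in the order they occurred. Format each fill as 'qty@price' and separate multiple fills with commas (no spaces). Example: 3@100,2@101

Answer: 3@98

Derivation:
After op 1 [order #1] limit_sell(price=98, qty=7): fills=none; bids=[-] asks=[#1:7@98]
After op 2 [order #2] market_buy(qty=4): fills=#2x#1:4@98; bids=[-] asks=[#1:3@98]
After op 3 [order #3] limit_buy(price=96, qty=6): fills=none; bids=[#3:6@96] asks=[#1:3@98]
After op 4 cancel(order #3): fills=none; bids=[-] asks=[#1:3@98]
After op 5 [order #4] market_buy(qty=5): fills=#4x#1:3@98; bids=[-] asks=[-]
After op 6 [order #5] limit_buy(price=97, qty=9): fills=none; bids=[#5:9@97] asks=[-]
After op 7 [order #6] limit_sell(price=105, qty=4): fills=none; bids=[#5:9@97] asks=[#6:4@105]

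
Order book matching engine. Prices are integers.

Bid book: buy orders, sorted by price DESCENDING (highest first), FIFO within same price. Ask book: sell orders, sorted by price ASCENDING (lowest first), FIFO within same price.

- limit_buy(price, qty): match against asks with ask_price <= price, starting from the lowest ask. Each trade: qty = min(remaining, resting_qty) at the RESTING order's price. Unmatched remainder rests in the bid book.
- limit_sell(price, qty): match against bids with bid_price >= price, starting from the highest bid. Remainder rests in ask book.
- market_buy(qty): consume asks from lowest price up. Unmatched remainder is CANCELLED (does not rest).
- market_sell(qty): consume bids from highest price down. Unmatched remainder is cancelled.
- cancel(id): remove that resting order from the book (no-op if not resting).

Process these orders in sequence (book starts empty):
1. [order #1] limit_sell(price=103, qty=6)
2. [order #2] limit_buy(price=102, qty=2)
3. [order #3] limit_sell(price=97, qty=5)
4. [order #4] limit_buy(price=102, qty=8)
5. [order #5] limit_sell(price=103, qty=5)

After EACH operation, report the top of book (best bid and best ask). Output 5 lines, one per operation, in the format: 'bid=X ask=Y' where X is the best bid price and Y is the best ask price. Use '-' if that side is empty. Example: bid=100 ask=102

Answer: bid=- ask=103
bid=102 ask=103
bid=- ask=97
bid=102 ask=103
bid=102 ask=103

Derivation:
After op 1 [order #1] limit_sell(price=103, qty=6): fills=none; bids=[-] asks=[#1:6@103]
After op 2 [order #2] limit_buy(price=102, qty=2): fills=none; bids=[#2:2@102] asks=[#1:6@103]
After op 3 [order #3] limit_sell(price=97, qty=5): fills=#2x#3:2@102; bids=[-] asks=[#3:3@97 #1:6@103]
After op 4 [order #4] limit_buy(price=102, qty=8): fills=#4x#3:3@97; bids=[#4:5@102] asks=[#1:6@103]
After op 5 [order #5] limit_sell(price=103, qty=5): fills=none; bids=[#4:5@102] asks=[#1:6@103 #5:5@103]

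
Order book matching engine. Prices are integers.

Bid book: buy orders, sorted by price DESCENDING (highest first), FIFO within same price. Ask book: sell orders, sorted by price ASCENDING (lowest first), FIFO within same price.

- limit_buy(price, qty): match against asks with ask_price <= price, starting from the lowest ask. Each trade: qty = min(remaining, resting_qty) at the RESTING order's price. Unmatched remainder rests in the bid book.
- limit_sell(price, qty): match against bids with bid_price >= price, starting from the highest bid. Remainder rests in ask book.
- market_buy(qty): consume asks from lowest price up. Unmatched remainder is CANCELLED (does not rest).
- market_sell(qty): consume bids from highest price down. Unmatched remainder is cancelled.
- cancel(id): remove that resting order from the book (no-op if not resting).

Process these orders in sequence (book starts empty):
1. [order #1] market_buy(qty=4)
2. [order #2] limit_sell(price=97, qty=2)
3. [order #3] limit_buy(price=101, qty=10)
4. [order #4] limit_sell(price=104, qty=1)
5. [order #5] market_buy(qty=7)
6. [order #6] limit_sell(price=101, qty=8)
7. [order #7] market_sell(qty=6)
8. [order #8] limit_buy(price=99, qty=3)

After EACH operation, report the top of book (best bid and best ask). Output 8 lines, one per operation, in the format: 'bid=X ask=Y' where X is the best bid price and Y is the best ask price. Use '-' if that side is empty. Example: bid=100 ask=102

After op 1 [order #1] market_buy(qty=4): fills=none; bids=[-] asks=[-]
After op 2 [order #2] limit_sell(price=97, qty=2): fills=none; bids=[-] asks=[#2:2@97]
After op 3 [order #3] limit_buy(price=101, qty=10): fills=#3x#2:2@97; bids=[#3:8@101] asks=[-]
After op 4 [order #4] limit_sell(price=104, qty=1): fills=none; bids=[#3:8@101] asks=[#4:1@104]
After op 5 [order #5] market_buy(qty=7): fills=#5x#4:1@104; bids=[#3:8@101] asks=[-]
After op 6 [order #6] limit_sell(price=101, qty=8): fills=#3x#6:8@101; bids=[-] asks=[-]
After op 7 [order #7] market_sell(qty=6): fills=none; bids=[-] asks=[-]
After op 8 [order #8] limit_buy(price=99, qty=3): fills=none; bids=[#8:3@99] asks=[-]

Answer: bid=- ask=-
bid=- ask=97
bid=101 ask=-
bid=101 ask=104
bid=101 ask=-
bid=- ask=-
bid=- ask=-
bid=99 ask=-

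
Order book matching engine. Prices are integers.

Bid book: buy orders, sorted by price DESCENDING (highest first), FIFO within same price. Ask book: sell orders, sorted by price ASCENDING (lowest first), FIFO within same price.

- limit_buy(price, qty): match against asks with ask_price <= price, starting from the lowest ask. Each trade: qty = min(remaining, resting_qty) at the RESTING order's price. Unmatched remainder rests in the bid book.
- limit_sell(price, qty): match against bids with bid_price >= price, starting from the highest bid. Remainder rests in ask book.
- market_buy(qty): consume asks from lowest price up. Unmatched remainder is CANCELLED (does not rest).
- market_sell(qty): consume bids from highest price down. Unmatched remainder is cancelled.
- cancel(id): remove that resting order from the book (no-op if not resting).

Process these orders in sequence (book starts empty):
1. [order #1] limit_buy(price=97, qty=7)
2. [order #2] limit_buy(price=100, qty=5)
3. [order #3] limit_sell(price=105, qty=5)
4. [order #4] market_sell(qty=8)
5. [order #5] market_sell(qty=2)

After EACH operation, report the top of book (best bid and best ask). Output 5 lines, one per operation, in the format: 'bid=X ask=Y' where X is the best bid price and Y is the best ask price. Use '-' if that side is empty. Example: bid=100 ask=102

Answer: bid=97 ask=-
bid=100 ask=-
bid=100 ask=105
bid=97 ask=105
bid=97 ask=105

Derivation:
After op 1 [order #1] limit_buy(price=97, qty=7): fills=none; bids=[#1:7@97] asks=[-]
After op 2 [order #2] limit_buy(price=100, qty=5): fills=none; bids=[#2:5@100 #1:7@97] asks=[-]
After op 3 [order #3] limit_sell(price=105, qty=5): fills=none; bids=[#2:5@100 #1:7@97] asks=[#3:5@105]
After op 4 [order #4] market_sell(qty=8): fills=#2x#4:5@100 #1x#4:3@97; bids=[#1:4@97] asks=[#3:5@105]
After op 5 [order #5] market_sell(qty=2): fills=#1x#5:2@97; bids=[#1:2@97] asks=[#3:5@105]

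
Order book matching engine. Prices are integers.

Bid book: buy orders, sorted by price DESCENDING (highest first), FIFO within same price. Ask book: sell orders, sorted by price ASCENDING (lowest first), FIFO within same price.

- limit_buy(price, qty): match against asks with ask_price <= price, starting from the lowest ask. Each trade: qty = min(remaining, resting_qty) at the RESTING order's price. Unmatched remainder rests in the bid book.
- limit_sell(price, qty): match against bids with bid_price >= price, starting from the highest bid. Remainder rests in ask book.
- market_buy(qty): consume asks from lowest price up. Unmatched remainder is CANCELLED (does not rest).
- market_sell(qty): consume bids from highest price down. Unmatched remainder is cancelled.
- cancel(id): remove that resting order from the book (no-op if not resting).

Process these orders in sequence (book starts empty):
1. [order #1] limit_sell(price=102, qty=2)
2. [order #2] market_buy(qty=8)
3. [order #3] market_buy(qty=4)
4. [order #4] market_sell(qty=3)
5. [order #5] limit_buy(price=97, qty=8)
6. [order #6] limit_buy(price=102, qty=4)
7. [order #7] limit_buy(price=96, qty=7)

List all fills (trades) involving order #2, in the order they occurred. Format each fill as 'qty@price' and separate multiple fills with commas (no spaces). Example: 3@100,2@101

Answer: 2@102

Derivation:
After op 1 [order #1] limit_sell(price=102, qty=2): fills=none; bids=[-] asks=[#1:2@102]
After op 2 [order #2] market_buy(qty=8): fills=#2x#1:2@102; bids=[-] asks=[-]
After op 3 [order #3] market_buy(qty=4): fills=none; bids=[-] asks=[-]
After op 4 [order #4] market_sell(qty=3): fills=none; bids=[-] asks=[-]
After op 5 [order #5] limit_buy(price=97, qty=8): fills=none; bids=[#5:8@97] asks=[-]
After op 6 [order #6] limit_buy(price=102, qty=4): fills=none; bids=[#6:4@102 #5:8@97] asks=[-]
After op 7 [order #7] limit_buy(price=96, qty=7): fills=none; bids=[#6:4@102 #5:8@97 #7:7@96] asks=[-]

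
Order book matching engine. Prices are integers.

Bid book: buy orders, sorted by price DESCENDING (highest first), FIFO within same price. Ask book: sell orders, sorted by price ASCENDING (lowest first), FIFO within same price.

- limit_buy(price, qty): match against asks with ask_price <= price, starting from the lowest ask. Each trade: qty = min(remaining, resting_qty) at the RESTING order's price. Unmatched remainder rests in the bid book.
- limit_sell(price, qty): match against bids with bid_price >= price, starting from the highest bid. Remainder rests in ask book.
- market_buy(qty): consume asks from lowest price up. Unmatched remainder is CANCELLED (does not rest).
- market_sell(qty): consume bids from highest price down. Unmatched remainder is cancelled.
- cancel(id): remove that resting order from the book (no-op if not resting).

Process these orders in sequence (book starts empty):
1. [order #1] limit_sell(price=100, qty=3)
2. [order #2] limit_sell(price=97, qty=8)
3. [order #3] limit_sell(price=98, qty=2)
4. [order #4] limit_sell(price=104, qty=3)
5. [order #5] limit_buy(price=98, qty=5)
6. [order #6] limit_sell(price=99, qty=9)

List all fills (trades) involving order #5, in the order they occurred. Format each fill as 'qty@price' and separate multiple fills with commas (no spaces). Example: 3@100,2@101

Answer: 5@97

Derivation:
After op 1 [order #1] limit_sell(price=100, qty=3): fills=none; bids=[-] asks=[#1:3@100]
After op 2 [order #2] limit_sell(price=97, qty=8): fills=none; bids=[-] asks=[#2:8@97 #1:3@100]
After op 3 [order #3] limit_sell(price=98, qty=2): fills=none; bids=[-] asks=[#2:8@97 #3:2@98 #1:3@100]
After op 4 [order #4] limit_sell(price=104, qty=3): fills=none; bids=[-] asks=[#2:8@97 #3:2@98 #1:3@100 #4:3@104]
After op 5 [order #5] limit_buy(price=98, qty=5): fills=#5x#2:5@97; bids=[-] asks=[#2:3@97 #3:2@98 #1:3@100 #4:3@104]
After op 6 [order #6] limit_sell(price=99, qty=9): fills=none; bids=[-] asks=[#2:3@97 #3:2@98 #6:9@99 #1:3@100 #4:3@104]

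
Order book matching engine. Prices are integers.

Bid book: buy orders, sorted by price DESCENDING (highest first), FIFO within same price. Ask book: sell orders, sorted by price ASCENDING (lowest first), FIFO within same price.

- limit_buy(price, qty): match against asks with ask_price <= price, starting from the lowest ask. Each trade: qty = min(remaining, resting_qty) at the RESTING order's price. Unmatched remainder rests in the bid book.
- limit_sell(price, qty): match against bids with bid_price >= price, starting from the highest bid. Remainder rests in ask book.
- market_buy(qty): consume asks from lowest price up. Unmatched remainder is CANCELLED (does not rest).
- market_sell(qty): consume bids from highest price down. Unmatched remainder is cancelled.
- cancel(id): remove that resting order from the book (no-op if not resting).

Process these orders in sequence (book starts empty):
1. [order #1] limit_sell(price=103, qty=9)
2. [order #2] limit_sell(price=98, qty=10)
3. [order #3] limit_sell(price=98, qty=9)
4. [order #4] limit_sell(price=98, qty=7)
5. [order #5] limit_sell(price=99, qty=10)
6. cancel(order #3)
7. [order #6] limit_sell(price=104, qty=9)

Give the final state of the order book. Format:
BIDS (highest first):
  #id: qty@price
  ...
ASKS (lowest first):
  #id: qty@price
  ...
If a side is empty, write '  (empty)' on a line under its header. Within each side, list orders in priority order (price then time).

After op 1 [order #1] limit_sell(price=103, qty=9): fills=none; bids=[-] asks=[#1:9@103]
After op 2 [order #2] limit_sell(price=98, qty=10): fills=none; bids=[-] asks=[#2:10@98 #1:9@103]
After op 3 [order #3] limit_sell(price=98, qty=9): fills=none; bids=[-] asks=[#2:10@98 #3:9@98 #1:9@103]
After op 4 [order #4] limit_sell(price=98, qty=7): fills=none; bids=[-] asks=[#2:10@98 #3:9@98 #4:7@98 #1:9@103]
After op 5 [order #5] limit_sell(price=99, qty=10): fills=none; bids=[-] asks=[#2:10@98 #3:9@98 #4:7@98 #5:10@99 #1:9@103]
After op 6 cancel(order #3): fills=none; bids=[-] asks=[#2:10@98 #4:7@98 #5:10@99 #1:9@103]
After op 7 [order #6] limit_sell(price=104, qty=9): fills=none; bids=[-] asks=[#2:10@98 #4:7@98 #5:10@99 #1:9@103 #6:9@104]

Answer: BIDS (highest first):
  (empty)
ASKS (lowest first):
  #2: 10@98
  #4: 7@98
  #5: 10@99
  #1: 9@103
  #6: 9@104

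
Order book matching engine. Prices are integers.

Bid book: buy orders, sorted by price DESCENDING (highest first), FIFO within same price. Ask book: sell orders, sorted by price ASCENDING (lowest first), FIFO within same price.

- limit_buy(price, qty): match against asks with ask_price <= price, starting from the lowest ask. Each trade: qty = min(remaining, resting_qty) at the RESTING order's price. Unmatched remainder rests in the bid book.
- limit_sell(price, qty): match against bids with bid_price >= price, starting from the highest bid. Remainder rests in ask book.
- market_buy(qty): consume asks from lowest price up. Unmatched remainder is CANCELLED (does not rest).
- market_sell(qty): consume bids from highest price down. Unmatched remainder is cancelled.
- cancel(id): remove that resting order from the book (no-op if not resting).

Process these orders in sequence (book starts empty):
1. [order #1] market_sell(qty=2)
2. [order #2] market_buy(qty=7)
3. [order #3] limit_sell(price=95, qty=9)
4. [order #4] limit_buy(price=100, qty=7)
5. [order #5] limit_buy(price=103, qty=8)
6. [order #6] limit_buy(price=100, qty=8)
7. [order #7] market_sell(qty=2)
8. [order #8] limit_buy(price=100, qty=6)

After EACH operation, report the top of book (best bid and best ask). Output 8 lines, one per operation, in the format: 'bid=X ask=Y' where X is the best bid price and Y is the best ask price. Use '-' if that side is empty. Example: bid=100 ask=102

Answer: bid=- ask=-
bid=- ask=-
bid=- ask=95
bid=- ask=95
bid=103 ask=-
bid=103 ask=-
bid=103 ask=-
bid=103 ask=-

Derivation:
After op 1 [order #1] market_sell(qty=2): fills=none; bids=[-] asks=[-]
After op 2 [order #2] market_buy(qty=7): fills=none; bids=[-] asks=[-]
After op 3 [order #3] limit_sell(price=95, qty=9): fills=none; bids=[-] asks=[#3:9@95]
After op 4 [order #4] limit_buy(price=100, qty=7): fills=#4x#3:7@95; bids=[-] asks=[#3:2@95]
After op 5 [order #5] limit_buy(price=103, qty=8): fills=#5x#3:2@95; bids=[#5:6@103] asks=[-]
After op 6 [order #6] limit_buy(price=100, qty=8): fills=none; bids=[#5:6@103 #6:8@100] asks=[-]
After op 7 [order #7] market_sell(qty=2): fills=#5x#7:2@103; bids=[#5:4@103 #6:8@100] asks=[-]
After op 8 [order #8] limit_buy(price=100, qty=6): fills=none; bids=[#5:4@103 #6:8@100 #8:6@100] asks=[-]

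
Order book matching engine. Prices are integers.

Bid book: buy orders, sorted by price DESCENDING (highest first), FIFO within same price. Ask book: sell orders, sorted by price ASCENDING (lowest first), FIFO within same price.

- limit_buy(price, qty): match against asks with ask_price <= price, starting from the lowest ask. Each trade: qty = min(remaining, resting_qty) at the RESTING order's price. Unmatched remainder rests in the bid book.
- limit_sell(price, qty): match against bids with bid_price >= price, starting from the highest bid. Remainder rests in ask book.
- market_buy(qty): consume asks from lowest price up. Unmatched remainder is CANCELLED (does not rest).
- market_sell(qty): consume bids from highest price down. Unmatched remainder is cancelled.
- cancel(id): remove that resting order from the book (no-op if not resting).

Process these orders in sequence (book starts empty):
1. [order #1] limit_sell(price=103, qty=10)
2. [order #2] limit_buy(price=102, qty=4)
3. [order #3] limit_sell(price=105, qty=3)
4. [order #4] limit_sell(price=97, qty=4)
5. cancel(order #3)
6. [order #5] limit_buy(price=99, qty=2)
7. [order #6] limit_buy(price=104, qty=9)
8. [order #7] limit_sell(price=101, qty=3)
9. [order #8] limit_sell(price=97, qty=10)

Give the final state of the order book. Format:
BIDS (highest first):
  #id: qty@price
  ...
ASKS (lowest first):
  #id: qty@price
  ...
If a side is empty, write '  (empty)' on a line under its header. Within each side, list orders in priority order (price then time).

Answer: BIDS (highest first):
  (empty)
ASKS (lowest first):
  #8: 8@97
  #7: 3@101
  #1: 1@103

Derivation:
After op 1 [order #1] limit_sell(price=103, qty=10): fills=none; bids=[-] asks=[#1:10@103]
After op 2 [order #2] limit_buy(price=102, qty=4): fills=none; bids=[#2:4@102] asks=[#1:10@103]
After op 3 [order #3] limit_sell(price=105, qty=3): fills=none; bids=[#2:4@102] asks=[#1:10@103 #3:3@105]
After op 4 [order #4] limit_sell(price=97, qty=4): fills=#2x#4:4@102; bids=[-] asks=[#1:10@103 #3:3@105]
After op 5 cancel(order #3): fills=none; bids=[-] asks=[#1:10@103]
After op 6 [order #5] limit_buy(price=99, qty=2): fills=none; bids=[#5:2@99] asks=[#1:10@103]
After op 7 [order #6] limit_buy(price=104, qty=9): fills=#6x#1:9@103; bids=[#5:2@99] asks=[#1:1@103]
After op 8 [order #7] limit_sell(price=101, qty=3): fills=none; bids=[#5:2@99] asks=[#7:3@101 #1:1@103]
After op 9 [order #8] limit_sell(price=97, qty=10): fills=#5x#8:2@99; bids=[-] asks=[#8:8@97 #7:3@101 #1:1@103]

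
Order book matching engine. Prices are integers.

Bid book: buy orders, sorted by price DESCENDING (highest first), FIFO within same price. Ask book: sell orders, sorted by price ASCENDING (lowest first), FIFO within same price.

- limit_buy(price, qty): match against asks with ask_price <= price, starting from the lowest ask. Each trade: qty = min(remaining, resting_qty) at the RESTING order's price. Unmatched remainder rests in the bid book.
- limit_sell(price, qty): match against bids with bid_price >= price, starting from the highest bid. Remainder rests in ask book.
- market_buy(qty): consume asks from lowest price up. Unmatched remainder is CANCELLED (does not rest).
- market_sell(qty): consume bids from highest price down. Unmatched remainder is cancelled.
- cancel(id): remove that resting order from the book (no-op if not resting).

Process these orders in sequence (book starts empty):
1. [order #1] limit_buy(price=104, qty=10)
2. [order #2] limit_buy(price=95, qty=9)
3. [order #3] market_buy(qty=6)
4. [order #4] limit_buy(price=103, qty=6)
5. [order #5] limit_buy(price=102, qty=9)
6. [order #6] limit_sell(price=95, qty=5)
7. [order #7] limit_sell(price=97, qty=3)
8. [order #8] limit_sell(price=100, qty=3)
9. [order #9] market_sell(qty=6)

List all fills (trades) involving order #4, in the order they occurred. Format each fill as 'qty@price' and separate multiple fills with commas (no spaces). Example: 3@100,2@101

Answer: 1@103,5@103

Derivation:
After op 1 [order #1] limit_buy(price=104, qty=10): fills=none; bids=[#1:10@104] asks=[-]
After op 2 [order #2] limit_buy(price=95, qty=9): fills=none; bids=[#1:10@104 #2:9@95] asks=[-]
After op 3 [order #3] market_buy(qty=6): fills=none; bids=[#1:10@104 #2:9@95] asks=[-]
After op 4 [order #4] limit_buy(price=103, qty=6): fills=none; bids=[#1:10@104 #4:6@103 #2:9@95] asks=[-]
After op 5 [order #5] limit_buy(price=102, qty=9): fills=none; bids=[#1:10@104 #4:6@103 #5:9@102 #2:9@95] asks=[-]
After op 6 [order #6] limit_sell(price=95, qty=5): fills=#1x#6:5@104; bids=[#1:5@104 #4:6@103 #5:9@102 #2:9@95] asks=[-]
After op 7 [order #7] limit_sell(price=97, qty=3): fills=#1x#7:3@104; bids=[#1:2@104 #4:6@103 #5:9@102 #2:9@95] asks=[-]
After op 8 [order #8] limit_sell(price=100, qty=3): fills=#1x#8:2@104 #4x#8:1@103; bids=[#4:5@103 #5:9@102 #2:9@95] asks=[-]
After op 9 [order #9] market_sell(qty=6): fills=#4x#9:5@103 #5x#9:1@102; bids=[#5:8@102 #2:9@95] asks=[-]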